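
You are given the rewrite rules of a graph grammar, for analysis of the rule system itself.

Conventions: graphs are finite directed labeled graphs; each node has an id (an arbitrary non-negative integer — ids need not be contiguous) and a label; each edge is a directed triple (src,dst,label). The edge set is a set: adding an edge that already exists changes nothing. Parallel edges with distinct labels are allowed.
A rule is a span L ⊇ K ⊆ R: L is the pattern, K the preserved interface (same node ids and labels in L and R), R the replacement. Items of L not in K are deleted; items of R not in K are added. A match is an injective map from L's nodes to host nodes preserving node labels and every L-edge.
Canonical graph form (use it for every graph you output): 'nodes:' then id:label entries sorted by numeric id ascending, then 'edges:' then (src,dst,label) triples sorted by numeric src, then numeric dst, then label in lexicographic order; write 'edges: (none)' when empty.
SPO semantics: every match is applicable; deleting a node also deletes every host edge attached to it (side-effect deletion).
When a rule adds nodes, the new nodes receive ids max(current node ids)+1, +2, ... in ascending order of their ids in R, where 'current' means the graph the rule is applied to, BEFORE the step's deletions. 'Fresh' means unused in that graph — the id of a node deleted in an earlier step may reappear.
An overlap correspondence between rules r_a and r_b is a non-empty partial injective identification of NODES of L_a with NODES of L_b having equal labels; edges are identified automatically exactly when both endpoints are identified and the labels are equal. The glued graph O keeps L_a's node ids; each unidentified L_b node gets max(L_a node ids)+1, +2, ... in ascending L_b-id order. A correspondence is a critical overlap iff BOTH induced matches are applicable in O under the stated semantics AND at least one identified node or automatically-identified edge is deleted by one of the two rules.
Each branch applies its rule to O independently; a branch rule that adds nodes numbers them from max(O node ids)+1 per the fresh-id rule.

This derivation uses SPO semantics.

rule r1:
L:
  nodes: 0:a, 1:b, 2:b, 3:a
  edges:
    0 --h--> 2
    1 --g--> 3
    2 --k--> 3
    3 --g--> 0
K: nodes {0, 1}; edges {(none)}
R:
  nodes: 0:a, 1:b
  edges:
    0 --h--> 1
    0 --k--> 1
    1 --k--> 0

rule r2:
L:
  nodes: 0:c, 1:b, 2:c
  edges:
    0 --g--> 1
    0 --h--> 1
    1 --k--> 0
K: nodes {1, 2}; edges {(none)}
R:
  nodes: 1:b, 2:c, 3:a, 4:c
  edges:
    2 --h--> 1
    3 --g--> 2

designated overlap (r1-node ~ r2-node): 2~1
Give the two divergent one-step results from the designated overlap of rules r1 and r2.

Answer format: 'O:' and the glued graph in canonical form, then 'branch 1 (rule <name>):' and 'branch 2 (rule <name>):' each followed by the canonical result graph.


O:
nodes: 0:a, 1:b, 2:b, 3:a, 4:c, 5:c
edges: (0,2,h); (1,3,g); (2,3,k); (2,4,k); (3,0,g); (4,2,g); (4,2,h)
branch 1 (rule r1):
nodes: 0:a, 1:b, 4:c, 5:c
edges: (0,1,h); (0,1,k); (1,0,k)
branch 2 (rule r2):
nodes: 0:a, 1:b, 2:b, 3:a, 5:c, 6:a, 7:c
edges: (0,2,h); (1,3,g); (2,3,k); (3,0,g); (5,2,h); (6,5,g)


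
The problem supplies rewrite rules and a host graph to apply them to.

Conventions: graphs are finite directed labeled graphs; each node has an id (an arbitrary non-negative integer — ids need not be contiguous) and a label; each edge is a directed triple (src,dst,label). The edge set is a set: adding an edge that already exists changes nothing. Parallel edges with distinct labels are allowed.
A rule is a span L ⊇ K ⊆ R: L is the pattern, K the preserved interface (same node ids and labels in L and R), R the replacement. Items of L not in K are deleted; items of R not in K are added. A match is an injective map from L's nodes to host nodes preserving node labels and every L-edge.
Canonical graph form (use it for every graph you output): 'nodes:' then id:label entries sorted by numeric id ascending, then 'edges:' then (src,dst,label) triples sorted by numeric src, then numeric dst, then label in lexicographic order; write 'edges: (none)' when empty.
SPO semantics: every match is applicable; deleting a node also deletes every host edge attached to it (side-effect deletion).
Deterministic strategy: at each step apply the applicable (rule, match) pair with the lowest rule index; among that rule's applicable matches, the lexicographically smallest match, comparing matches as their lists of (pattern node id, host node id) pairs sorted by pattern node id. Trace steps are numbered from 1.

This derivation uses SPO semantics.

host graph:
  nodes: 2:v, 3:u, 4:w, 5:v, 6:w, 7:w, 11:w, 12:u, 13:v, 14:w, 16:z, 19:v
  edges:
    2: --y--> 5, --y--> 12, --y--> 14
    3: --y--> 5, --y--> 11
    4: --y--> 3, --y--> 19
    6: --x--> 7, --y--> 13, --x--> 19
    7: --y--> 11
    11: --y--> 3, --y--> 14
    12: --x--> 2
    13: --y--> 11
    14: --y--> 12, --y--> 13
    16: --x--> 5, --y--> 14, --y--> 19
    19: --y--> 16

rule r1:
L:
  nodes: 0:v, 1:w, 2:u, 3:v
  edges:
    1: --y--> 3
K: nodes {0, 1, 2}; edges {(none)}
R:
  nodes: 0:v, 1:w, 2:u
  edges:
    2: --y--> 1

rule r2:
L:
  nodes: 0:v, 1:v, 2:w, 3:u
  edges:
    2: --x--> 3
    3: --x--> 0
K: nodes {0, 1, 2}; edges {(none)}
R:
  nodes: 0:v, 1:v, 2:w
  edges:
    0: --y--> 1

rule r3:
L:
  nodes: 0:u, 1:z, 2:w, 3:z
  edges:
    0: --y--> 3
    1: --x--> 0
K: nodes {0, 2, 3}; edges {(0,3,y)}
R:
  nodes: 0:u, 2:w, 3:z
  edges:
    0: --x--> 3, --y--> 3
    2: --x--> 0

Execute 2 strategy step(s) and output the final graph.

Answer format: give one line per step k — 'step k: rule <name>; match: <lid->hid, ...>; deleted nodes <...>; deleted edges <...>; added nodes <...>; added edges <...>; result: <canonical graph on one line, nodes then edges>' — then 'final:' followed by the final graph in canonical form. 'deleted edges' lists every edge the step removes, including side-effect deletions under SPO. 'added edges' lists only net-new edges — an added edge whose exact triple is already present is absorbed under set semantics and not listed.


step 1: rule r1; match: 0->2, 1->4, 2->3, 3->19; deleted nodes 19; deleted edges (4,19,y); (6,19,x); (16,19,y); (19,16,y); added nodes (none); added edges (3,4,y); result: nodes: 2:v, 3:u, 4:w, 5:v, 6:w, 7:w, 11:w, 12:u, 13:v, 14:w, 16:z edges: (2,5,y); (2,12,y); (2,14,y); (3,4,y); (3,5,y); (3,11,y); (4,3,y); (6,7,x); (6,13,y); (7,11,y); (11,3,y); (11,14,y); (12,2,x); (13,11,y); (14,12,y); (14,13,y); (16,5,x); (16,14,y)
step 2: rule r1; match: 0->2, 1->6, 2->3, 3->13; deleted nodes 13; deleted edges (6,13,y); (13,11,y); (14,13,y); added nodes (none); added edges (3,6,y); result: nodes: 2:v, 3:u, 4:w, 5:v, 6:w, 7:w, 11:w, 12:u, 14:w, 16:z edges: (2,5,y); (2,12,y); (2,14,y); (3,4,y); (3,5,y); (3,6,y); (3,11,y); (4,3,y); (6,7,x); (7,11,y); (11,3,y); (11,14,y); (12,2,x); (14,12,y); (16,5,x); (16,14,y)
final:
nodes: 2:v, 3:u, 4:w, 5:v, 6:w, 7:w, 11:w, 12:u, 14:w, 16:z
edges: (2,5,y); (2,12,y); (2,14,y); (3,4,y); (3,5,y); (3,6,y); (3,11,y); (4,3,y); (6,7,x); (7,11,y); (11,3,y); (11,14,y); (12,2,x); (14,12,y); (16,5,x); (16,14,y)


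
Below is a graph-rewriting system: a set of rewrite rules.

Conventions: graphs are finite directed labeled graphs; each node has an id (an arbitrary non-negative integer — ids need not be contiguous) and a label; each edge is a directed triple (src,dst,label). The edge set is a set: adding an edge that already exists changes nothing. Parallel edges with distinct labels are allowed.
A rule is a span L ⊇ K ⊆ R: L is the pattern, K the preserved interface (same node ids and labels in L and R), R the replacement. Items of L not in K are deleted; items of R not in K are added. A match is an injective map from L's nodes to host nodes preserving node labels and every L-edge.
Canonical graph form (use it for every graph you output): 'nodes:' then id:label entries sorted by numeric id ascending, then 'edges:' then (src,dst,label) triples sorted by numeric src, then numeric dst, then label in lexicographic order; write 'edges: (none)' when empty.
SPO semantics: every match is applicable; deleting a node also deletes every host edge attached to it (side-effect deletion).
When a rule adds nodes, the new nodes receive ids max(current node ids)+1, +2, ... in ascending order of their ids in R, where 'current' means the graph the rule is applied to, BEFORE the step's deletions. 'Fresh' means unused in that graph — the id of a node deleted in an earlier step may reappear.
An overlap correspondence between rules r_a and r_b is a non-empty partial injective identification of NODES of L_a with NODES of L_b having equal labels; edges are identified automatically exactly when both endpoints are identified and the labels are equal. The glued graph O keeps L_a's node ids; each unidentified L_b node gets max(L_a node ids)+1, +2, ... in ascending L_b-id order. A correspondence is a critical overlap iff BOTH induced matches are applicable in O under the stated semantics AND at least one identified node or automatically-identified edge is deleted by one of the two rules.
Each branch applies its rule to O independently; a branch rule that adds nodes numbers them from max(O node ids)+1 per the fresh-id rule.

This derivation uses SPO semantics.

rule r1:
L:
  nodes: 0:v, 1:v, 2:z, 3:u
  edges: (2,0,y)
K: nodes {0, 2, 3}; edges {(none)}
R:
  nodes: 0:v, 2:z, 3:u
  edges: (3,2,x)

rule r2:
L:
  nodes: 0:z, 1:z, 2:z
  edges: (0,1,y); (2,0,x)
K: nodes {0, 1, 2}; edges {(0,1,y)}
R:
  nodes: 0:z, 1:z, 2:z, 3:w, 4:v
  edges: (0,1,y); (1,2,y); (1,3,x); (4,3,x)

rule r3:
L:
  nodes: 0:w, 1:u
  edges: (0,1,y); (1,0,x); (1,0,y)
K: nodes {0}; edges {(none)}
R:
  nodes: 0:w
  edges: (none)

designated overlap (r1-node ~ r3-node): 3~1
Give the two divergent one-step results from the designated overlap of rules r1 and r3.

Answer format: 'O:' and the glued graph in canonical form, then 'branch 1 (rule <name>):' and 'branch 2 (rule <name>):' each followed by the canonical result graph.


O:
nodes: 0:v, 1:v, 2:z, 3:u, 4:w
edges: (2,0,y); (3,4,x); (3,4,y); (4,3,y)
branch 1 (rule r1):
nodes: 0:v, 2:z, 3:u, 4:w
edges: (3,2,x); (3,4,x); (3,4,y); (4,3,y)
branch 2 (rule r3):
nodes: 0:v, 1:v, 2:z, 4:w
edges: (2,0,y)


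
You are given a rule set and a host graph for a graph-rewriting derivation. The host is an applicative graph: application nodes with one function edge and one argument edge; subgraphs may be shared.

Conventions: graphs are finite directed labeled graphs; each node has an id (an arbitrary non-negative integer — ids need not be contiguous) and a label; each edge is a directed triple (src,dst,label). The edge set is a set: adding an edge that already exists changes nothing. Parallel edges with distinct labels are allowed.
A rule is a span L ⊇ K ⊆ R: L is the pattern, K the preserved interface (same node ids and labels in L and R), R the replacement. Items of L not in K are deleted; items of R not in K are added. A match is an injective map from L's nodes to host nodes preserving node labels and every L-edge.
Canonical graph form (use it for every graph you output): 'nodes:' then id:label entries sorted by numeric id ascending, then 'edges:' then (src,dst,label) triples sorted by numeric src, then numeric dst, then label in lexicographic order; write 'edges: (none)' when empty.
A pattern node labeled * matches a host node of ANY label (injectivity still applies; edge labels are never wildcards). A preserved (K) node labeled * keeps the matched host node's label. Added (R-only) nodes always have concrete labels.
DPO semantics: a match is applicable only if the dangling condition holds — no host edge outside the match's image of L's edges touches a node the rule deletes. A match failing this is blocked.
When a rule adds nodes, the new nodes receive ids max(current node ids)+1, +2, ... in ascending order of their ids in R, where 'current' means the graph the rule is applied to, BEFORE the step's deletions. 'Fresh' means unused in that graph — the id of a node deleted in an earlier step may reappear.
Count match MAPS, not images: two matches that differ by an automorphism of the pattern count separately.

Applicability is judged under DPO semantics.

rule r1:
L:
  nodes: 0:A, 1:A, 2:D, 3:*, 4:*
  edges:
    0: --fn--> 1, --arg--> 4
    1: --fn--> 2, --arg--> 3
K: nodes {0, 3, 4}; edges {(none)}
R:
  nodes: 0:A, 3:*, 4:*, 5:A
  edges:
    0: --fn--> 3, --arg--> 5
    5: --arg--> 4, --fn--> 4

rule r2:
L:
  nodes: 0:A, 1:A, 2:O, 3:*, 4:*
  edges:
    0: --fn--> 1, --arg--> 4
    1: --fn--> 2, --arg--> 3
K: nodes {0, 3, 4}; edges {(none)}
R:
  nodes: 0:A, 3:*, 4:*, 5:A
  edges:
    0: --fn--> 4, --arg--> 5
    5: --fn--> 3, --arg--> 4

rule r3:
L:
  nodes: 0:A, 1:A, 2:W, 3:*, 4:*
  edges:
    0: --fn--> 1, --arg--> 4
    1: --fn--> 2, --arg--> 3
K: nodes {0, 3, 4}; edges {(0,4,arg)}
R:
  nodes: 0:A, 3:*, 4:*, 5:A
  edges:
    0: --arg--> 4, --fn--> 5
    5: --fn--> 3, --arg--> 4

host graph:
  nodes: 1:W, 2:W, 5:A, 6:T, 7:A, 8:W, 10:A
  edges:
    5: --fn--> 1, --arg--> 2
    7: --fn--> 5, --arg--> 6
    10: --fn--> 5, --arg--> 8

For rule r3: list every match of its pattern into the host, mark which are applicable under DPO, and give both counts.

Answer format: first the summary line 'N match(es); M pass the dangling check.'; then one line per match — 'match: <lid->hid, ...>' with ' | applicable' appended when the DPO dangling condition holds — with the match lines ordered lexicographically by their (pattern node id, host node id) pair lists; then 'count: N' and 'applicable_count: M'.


2 match(es); 0 pass the dangling check.
match: 0->7, 1->5, 2->1, 3->2, 4->6
match: 0->10, 1->5, 2->1, 3->2, 4->8
count: 2
applicable_count: 0


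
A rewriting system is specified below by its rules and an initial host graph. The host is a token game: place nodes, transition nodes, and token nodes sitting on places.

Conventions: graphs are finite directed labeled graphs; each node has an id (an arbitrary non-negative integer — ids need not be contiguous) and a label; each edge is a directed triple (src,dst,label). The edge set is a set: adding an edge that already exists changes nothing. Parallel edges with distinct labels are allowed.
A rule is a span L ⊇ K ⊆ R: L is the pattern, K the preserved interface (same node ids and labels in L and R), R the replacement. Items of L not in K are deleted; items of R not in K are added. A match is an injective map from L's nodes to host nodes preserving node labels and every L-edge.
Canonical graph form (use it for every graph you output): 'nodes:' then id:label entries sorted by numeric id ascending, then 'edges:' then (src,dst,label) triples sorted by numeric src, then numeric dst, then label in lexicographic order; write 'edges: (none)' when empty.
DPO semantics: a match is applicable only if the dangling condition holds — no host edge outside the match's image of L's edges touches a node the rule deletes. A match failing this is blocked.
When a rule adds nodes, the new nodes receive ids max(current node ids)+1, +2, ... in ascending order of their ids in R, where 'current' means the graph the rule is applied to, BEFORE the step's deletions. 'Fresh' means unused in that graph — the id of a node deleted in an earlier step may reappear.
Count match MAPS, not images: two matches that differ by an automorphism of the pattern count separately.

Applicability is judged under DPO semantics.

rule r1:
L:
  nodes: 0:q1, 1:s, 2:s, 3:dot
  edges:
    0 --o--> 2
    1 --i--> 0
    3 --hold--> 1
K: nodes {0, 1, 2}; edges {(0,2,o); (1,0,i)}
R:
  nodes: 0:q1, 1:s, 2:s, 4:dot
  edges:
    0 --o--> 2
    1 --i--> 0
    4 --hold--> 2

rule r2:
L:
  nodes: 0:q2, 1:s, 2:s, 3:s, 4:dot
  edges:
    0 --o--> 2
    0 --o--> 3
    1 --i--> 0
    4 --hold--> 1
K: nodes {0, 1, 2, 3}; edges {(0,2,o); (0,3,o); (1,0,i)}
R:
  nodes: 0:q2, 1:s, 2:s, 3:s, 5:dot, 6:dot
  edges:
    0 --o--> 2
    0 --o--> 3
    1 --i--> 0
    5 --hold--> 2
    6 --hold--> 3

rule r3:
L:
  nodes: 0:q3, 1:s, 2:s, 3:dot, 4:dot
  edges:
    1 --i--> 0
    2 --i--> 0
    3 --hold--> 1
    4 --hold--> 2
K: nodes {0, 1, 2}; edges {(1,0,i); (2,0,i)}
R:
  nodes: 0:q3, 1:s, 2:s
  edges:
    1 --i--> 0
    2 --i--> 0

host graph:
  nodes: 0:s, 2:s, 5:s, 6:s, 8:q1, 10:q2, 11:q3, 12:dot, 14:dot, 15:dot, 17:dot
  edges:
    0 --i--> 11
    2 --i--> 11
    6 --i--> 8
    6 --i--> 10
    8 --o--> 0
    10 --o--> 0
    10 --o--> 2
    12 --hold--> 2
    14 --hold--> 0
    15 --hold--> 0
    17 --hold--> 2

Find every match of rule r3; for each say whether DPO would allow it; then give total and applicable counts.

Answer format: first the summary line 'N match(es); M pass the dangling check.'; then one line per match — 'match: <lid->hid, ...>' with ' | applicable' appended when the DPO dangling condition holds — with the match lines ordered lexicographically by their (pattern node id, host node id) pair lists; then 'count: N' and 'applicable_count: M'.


8 match(es); 8 pass the dangling check.
match: 0->11, 1->0, 2->2, 3->14, 4->12 | applicable
match: 0->11, 1->0, 2->2, 3->14, 4->17 | applicable
match: 0->11, 1->0, 2->2, 3->15, 4->12 | applicable
match: 0->11, 1->0, 2->2, 3->15, 4->17 | applicable
match: 0->11, 1->2, 2->0, 3->12, 4->14 | applicable
match: 0->11, 1->2, 2->0, 3->12, 4->15 | applicable
match: 0->11, 1->2, 2->0, 3->17, 4->14 | applicable
match: 0->11, 1->2, 2->0, 3->17, 4->15 | applicable
count: 8
applicable_count: 8


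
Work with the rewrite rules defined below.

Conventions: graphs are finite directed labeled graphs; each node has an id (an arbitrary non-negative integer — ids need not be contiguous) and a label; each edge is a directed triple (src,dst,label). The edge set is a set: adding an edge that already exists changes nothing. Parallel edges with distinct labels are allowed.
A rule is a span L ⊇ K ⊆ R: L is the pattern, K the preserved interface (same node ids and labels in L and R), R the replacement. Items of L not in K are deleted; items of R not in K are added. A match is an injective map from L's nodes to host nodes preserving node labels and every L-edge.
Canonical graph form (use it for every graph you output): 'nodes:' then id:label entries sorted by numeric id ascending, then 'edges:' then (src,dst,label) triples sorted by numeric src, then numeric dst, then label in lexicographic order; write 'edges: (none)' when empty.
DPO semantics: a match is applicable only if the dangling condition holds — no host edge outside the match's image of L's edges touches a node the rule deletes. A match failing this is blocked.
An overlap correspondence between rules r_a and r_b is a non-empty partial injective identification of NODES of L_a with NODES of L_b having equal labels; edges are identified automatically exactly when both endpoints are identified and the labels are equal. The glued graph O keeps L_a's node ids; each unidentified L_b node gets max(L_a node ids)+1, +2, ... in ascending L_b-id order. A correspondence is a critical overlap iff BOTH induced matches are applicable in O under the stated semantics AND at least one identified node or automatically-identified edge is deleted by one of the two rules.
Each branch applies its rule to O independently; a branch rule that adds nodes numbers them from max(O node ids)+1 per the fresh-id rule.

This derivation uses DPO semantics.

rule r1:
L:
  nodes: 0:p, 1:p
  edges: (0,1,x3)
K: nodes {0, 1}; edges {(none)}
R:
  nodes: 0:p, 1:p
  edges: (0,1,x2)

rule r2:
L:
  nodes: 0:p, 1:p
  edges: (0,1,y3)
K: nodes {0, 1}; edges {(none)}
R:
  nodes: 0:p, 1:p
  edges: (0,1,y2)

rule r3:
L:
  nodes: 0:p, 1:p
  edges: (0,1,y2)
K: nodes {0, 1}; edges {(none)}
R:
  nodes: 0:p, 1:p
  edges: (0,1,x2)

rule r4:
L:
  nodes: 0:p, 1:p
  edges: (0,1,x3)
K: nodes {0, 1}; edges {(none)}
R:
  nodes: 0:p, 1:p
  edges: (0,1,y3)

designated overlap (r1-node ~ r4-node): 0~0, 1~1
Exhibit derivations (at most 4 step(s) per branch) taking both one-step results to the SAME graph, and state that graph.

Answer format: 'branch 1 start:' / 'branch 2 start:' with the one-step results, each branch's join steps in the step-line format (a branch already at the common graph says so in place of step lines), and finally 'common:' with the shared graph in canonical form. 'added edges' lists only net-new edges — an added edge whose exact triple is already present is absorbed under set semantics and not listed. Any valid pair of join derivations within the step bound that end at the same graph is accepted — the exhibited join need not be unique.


branch 1 start:
nodes: 0:p, 1:p
edges: (0,1,x2)
branch 2 start:
nodes: 0:p, 1:p
edges: (0,1,y3)
branch 1: already at the common graph (0 steps)
branch 2 step 1: rule r2; match: 0->0, 1->1; deleted nodes (none); deleted edges (0,1,y3); added nodes (none); added edges (0,1,y2); result: nodes: 0:p, 1:p edges: (0,1,y2)
branch 2 step 2: rule r3; match: 0->0, 1->1; deleted nodes (none); deleted edges (0,1,y2); added nodes (none); added edges (0,1,x2); result: nodes: 0:p, 1:p edges: (0,1,x2)
common:
nodes: 0:p, 1:p
edges: (0,1,x2)


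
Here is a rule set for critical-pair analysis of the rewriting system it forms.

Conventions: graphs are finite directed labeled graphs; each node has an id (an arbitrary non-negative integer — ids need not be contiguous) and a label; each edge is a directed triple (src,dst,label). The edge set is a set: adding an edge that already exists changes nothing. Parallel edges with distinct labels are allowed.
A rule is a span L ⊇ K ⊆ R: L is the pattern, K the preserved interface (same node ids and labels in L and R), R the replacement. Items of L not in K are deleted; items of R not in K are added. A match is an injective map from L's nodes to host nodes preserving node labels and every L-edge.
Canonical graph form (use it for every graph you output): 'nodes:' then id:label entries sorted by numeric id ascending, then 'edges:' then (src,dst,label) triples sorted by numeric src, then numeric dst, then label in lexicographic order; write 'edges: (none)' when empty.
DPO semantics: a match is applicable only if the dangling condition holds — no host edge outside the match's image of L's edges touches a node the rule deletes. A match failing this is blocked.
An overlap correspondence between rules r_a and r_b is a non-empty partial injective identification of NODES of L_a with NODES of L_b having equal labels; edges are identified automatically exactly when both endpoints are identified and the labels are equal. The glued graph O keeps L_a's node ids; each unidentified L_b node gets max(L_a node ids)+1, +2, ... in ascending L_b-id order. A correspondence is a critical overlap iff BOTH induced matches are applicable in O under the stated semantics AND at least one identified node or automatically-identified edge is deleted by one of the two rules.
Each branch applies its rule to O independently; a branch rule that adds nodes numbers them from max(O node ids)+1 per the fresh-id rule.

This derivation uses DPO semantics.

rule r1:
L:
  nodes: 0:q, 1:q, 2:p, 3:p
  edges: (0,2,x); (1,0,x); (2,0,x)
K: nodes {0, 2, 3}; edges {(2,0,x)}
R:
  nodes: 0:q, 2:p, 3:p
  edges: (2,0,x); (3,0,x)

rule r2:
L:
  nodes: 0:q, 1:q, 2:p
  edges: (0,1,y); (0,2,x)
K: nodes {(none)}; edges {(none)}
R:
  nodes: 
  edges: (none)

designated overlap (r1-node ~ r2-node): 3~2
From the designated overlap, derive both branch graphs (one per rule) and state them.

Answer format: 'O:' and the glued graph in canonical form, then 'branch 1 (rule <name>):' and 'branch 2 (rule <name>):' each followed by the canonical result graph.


O:
nodes: 0:q, 1:q, 2:p, 3:p, 4:q, 5:q
edges: (0,2,x); (1,0,x); (2,0,x); (4,3,x); (4,5,y)
branch 1 (rule r1):
nodes: 0:q, 2:p, 3:p, 4:q, 5:q
edges: (2,0,x); (3,0,x); (4,3,x); (4,5,y)
branch 2 (rule r2):
nodes: 0:q, 1:q, 2:p
edges: (0,2,x); (1,0,x); (2,0,x)


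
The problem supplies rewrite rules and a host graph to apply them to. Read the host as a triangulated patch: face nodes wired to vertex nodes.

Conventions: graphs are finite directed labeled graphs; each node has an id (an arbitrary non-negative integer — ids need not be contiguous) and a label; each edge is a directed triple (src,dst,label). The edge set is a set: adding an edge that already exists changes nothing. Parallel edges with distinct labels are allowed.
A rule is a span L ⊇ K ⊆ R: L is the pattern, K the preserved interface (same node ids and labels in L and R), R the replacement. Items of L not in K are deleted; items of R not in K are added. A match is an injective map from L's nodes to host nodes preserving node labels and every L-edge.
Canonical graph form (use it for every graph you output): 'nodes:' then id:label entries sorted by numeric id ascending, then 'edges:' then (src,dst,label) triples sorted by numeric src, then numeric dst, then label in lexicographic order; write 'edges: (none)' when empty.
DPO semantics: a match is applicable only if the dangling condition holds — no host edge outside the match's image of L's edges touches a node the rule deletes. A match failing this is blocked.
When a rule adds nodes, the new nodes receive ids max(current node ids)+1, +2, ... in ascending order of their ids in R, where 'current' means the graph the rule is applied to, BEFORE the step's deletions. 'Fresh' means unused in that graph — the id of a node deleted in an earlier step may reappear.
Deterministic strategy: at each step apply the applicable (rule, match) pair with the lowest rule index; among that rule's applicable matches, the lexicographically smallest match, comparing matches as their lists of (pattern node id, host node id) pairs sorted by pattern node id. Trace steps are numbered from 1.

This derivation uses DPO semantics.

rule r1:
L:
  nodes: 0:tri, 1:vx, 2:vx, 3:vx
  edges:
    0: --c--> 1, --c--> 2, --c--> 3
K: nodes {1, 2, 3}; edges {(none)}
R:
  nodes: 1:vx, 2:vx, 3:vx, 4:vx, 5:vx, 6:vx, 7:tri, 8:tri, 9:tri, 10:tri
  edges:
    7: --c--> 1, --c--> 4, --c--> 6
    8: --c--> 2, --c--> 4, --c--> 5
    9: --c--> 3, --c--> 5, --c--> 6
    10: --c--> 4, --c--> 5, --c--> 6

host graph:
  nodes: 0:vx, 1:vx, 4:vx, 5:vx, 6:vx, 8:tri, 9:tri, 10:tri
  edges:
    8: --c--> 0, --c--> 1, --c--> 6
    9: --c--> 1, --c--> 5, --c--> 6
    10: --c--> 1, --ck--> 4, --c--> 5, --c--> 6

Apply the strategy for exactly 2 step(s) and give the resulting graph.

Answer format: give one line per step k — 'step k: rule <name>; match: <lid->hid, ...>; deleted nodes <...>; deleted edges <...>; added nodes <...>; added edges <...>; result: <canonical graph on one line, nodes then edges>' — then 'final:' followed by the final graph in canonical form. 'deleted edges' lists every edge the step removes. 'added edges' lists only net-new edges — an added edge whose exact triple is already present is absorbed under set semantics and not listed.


step 1: rule r1; match: 0->8, 1->0, 2->1, 3->6; deleted nodes 8; deleted edges (8,0,c); (8,1,c); (8,6,c); added nodes 11, 12, 13, 14, 15, 16, 17; added edges (14,0,c); (14,11,c); (14,13,c); (15,1,c); (15,11,c); (15,12,c); (16,6,c); (16,12,c); (16,13,c); (17,11,c); (17,12,c); (17,13,c); result: nodes: 0:vx, 1:vx, 4:vx, 5:vx, 6:vx, 9:tri, 10:tri, 11:vx, 12:vx, 13:vx, 14:tri, 15:tri, 16:tri, 17:tri edges: (9,1,c); (9,5,c); (9,6,c); (10,1,c); (10,4,ck); (10,5,c); (10,6,c); (14,0,c); (14,11,c); (14,13,c); (15,1,c); (15,11,c); (15,12,c); (16,6,c); (16,12,c); (16,13,c); (17,11,c); (17,12,c); (17,13,c)
step 2: rule r1; match: 0->9, 1->1, 2->5, 3->6; deleted nodes 9; deleted edges (9,1,c); (9,5,c); (9,6,c); added nodes 18, 19, 20, 21, 22, 23, 24; added edges (21,1,c); (21,18,c); (21,20,c); (22,5,c); (22,18,c); (22,19,c); (23,6,c); (23,19,c); (23,20,c); (24,18,c); (24,19,c); (24,20,c); result: nodes: 0:vx, 1:vx, 4:vx, 5:vx, 6:vx, 10:tri, 11:vx, 12:vx, 13:vx, 14:tri, 15:tri, 16:tri, 17:tri, 18:vx, 19:vx, 20:vx, 21:tri, 22:tri, 23:tri, 24:tri edges: (10,1,c); (10,4,ck); (10,5,c); (10,6,c); (14,0,c); (14,11,c); (14,13,c); (15,1,c); (15,11,c); (15,12,c); (16,6,c); (16,12,c); (16,13,c); (17,11,c); (17,12,c); (17,13,c); (21,1,c); (21,18,c); (21,20,c); (22,5,c); (22,18,c); (22,19,c); (23,6,c); (23,19,c); (23,20,c); (24,18,c); (24,19,c); (24,20,c)
final:
nodes: 0:vx, 1:vx, 4:vx, 5:vx, 6:vx, 10:tri, 11:vx, 12:vx, 13:vx, 14:tri, 15:tri, 16:tri, 17:tri, 18:vx, 19:vx, 20:vx, 21:tri, 22:tri, 23:tri, 24:tri
edges: (10,1,c); (10,4,ck); (10,5,c); (10,6,c); (14,0,c); (14,11,c); (14,13,c); (15,1,c); (15,11,c); (15,12,c); (16,6,c); (16,12,c); (16,13,c); (17,11,c); (17,12,c); (17,13,c); (21,1,c); (21,18,c); (21,20,c); (22,5,c); (22,18,c); (22,19,c); (23,6,c); (23,19,c); (23,20,c); (24,18,c); (24,19,c); (24,20,c)


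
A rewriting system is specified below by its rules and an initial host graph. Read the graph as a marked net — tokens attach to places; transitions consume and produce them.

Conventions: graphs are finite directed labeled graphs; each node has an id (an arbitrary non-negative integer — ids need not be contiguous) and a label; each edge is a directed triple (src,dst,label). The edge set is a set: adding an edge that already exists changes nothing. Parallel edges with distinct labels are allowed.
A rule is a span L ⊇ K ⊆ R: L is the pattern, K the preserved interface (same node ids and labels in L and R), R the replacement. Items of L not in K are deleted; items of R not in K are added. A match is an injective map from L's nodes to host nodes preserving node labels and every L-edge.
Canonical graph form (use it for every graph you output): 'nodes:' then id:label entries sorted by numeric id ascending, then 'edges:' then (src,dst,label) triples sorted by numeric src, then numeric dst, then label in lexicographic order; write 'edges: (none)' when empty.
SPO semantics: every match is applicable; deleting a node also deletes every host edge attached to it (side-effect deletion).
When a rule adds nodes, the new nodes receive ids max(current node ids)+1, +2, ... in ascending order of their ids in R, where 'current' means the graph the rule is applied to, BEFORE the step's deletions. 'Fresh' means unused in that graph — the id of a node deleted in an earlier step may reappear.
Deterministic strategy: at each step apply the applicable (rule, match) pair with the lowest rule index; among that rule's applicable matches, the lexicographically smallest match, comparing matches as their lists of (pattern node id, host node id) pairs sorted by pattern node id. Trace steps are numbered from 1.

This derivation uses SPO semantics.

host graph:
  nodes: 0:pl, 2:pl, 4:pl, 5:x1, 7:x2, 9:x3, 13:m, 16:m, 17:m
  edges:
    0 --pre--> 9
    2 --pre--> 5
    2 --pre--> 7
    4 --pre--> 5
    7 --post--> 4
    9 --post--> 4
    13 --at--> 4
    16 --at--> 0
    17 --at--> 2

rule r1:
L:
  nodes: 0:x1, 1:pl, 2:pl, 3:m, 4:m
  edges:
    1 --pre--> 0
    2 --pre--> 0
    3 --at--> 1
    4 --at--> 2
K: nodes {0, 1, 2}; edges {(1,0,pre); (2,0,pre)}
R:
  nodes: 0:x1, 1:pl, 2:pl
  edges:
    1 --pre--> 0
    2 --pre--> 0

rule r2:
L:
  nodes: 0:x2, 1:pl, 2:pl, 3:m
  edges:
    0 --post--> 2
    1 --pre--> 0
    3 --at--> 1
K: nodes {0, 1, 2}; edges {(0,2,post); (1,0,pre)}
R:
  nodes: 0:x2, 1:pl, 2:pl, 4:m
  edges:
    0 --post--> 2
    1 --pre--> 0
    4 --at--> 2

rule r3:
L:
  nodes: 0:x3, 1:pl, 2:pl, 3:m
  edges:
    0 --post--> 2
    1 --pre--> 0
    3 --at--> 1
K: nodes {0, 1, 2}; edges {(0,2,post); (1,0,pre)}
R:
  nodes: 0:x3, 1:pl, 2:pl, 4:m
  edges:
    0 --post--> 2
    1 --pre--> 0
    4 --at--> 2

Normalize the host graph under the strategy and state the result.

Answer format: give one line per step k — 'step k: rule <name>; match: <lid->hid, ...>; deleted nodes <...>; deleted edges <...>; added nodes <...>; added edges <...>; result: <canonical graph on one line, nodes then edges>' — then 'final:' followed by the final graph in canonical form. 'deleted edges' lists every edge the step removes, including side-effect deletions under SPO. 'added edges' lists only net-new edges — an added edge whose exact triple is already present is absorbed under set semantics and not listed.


step 1: rule r1; match: 0->5, 1->2, 2->4, 3->17, 4->13; deleted nodes 13, 17; deleted edges (13,4,at); (17,2,at); added nodes (none); added edges (none); result: nodes: 0:pl, 2:pl, 4:pl, 5:x1, 7:x2, 9:x3, 16:m edges: (0,9,pre); (2,5,pre); (2,7,pre); (4,5,pre); (7,4,post); (9,4,post); (16,0,at)
step 2: rule r3; match: 0->9, 1->0, 2->4, 3->16; deleted nodes 16; deleted edges (16,0,at); added nodes 17; added edges (17,4,at); result: nodes: 0:pl, 2:pl, 4:pl, 5:x1, 7:x2, 9:x3, 17:m edges: (0,9,pre); (2,5,pre); (2,7,pre); (4,5,pre); (7,4,post); (9,4,post); (17,4,at)
final:
nodes: 0:pl, 2:pl, 4:pl, 5:x1, 7:x2, 9:x3, 17:m
edges: (0,9,pre); (2,5,pre); (2,7,pre); (4,5,pre); (7,4,post); (9,4,post); (17,4,at)


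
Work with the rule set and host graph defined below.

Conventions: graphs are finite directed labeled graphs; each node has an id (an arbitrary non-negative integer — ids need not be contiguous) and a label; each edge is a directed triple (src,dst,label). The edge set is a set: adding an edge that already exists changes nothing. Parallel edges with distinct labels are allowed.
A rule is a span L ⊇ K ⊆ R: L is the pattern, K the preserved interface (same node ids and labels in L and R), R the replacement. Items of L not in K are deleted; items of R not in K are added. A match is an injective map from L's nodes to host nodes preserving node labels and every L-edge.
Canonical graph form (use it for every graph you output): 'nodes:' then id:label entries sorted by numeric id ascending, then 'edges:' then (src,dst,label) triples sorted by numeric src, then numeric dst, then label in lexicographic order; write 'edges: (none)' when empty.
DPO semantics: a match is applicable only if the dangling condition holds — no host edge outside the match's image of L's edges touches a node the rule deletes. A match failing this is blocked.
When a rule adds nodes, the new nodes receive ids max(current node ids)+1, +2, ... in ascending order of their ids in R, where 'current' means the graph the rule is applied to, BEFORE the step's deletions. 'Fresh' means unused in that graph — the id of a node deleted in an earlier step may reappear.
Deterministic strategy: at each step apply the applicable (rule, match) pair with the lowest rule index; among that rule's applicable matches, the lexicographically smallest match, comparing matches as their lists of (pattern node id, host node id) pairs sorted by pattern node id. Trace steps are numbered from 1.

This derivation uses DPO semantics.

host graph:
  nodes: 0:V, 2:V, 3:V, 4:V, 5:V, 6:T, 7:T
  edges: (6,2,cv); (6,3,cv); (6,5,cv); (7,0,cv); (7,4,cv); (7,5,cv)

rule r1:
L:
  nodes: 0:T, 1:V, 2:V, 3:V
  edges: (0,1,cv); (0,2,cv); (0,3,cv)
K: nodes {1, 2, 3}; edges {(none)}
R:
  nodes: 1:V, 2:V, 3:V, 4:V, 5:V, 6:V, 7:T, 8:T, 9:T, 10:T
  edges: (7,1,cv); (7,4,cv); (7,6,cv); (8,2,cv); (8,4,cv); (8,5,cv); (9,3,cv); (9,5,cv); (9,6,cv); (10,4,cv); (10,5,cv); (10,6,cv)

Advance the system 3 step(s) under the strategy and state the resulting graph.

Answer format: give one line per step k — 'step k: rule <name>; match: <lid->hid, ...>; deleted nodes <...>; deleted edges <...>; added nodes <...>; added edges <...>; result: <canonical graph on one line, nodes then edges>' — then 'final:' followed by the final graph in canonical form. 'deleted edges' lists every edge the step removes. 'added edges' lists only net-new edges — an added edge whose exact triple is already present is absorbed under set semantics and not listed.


step 1: rule r1; match: 0->6, 1->2, 2->3, 3->5; deleted nodes 6; deleted edges (6,2,cv); (6,3,cv); (6,5,cv); added nodes 8, 9, 10, 11, 12, 13, 14; added edges (11,2,cv); (11,8,cv); (11,10,cv); (12,3,cv); (12,8,cv); (12,9,cv); (13,5,cv); (13,9,cv); (13,10,cv); (14,8,cv); (14,9,cv); (14,10,cv); result: nodes: 0:V, 2:V, 3:V, 4:V, 5:V, 7:T, 8:V, 9:V, 10:V, 11:T, 12:T, 13:T, 14:T edges: (7,0,cv); (7,4,cv); (7,5,cv); (11,2,cv); (11,8,cv); (11,10,cv); (12,3,cv); (12,8,cv); (12,9,cv); (13,5,cv); (13,9,cv); (13,10,cv); (14,8,cv); (14,9,cv); (14,10,cv)
step 2: rule r1; match: 0->7, 1->0, 2->4, 3->5; deleted nodes 7; deleted edges (7,0,cv); (7,4,cv); (7,5,cv); added nodes 15, 16, 17, 18, 19, 20, 21; added edges (18,0,cv); (18,15,cv); (18,17,cv); (19,4,cv); (19,15,cv); (19,16,cv); (20,5,cv); (20,16,cv); (20,17,cv); (21,15,cv); (21,16,cv); (21,17,cv); result: nodes: 0:V, 2:V, 3:V, 4:V, 5:V, 8:V, 9:V, 10:V, 11:T, 12:T, 13:T, 14:T, 15:V, 16:V, 17:V, 18:T, 19:T, 20:T, 21:T edges: (11,2,cv); (11,8,cv); (11,10,cv); (12,3,cv); (12,8,cv); (12,9,cv); (13,5,cv); (13,9,cv); (13,10,cv); (14,8,cv); (14,9,cv); (14,10,cv); (18,0,cv); (18,15,cv); (18,17,cv); (19,4,cv); (19,15,cv); (19,16,cv); (20,5,cv); (20,16,cv); (20,17,cv); (21,15,cv); (21,16,cv); (21,17,cv)
step 3: rule r1; match: 0->11, 1->2, 2->8, 3->10; deleted nodes 11; deleted edges (11,2,cv); (11,8,cv); (11,10,cv); added nodes 22, 23, 24, 25, 26, 27, 28; added edges (25,2,cv); (25,22,cv); (25,24,cv); (26,8,cv); (26,22,cv); (26,23,cv); (27,10,cv); (27,23,cv); (27,24,cv); (28,22,cv); (28,23,cv); (28,24,cv); result: nodes: 0:V, 2:V, 3:V, 4:V, 5:V, 8:V, 9:V, 10:V, 12:T, 13:T, 14:T, 15:V, 16:V, 17:V, 18:T, 19:T, 20:T, 21:T, 22:V, 23:V, 24:V, 25:T, 26:T, 27:T, 28:T edges: (12,3,cv); (12,8,cv); (12,9,cv); (13,5,cv); (13,9,cv); (13,10,cv); (14,8,cv); (14,9,cv); (14,10,cv); (18,0,cv); (18,15,cv); (18,17,cv); (19,4,cv); (19,15,cv); (19,16,cv); (20,5,cv); (20,16,cv); (20,17,cv); (21,15,cv); (21,16,cv); (21,17,cv); (25,2,cv); (25,22,cv); (25,24,cv); (26,8,cv); (26,22,cv); (26,23,cv); (27,10,cv); (27,23,cv); (27,24,cv); (28,22,cv); (28,23,cv); (28,24,cv)
final:
nodes: 0:V, 2:V, 3:V, 4:V, 5:V, 8:V, 9:V, 10:V, 12:T, 13:T, 14:T, 15:V, 16:V, 17:V, 18:T, 19:T, 20:T, 21:T, 22:V, 23:V, 24:V, 25:T, 26:T, 27:T, 28:T
edges: (12,3,cv); (12,8,cv); (12,9,cv); (13,5,cv); (13,9,cv); (13,10,cv); (14,8,cv); (14,9,cv); (14,10,cv); (18,0,cv); (18,15,cv); (18,17,cv); (19,4,cv); (19,15,cv); (19,16,cv); (20,5,cv); (20,16,cv); (20,17,cv); (21,15,cv); (21,16,cv); (21,17,cv); (25,2,cv); (25,22,cv); (25,24,cv); (26,8,cv); (26,22,cv); (26,23,cv); (27,10,cv); (27,23,cv); (27,24,cv); (28,22,cv); (28,23,cv); (28,24,cv)


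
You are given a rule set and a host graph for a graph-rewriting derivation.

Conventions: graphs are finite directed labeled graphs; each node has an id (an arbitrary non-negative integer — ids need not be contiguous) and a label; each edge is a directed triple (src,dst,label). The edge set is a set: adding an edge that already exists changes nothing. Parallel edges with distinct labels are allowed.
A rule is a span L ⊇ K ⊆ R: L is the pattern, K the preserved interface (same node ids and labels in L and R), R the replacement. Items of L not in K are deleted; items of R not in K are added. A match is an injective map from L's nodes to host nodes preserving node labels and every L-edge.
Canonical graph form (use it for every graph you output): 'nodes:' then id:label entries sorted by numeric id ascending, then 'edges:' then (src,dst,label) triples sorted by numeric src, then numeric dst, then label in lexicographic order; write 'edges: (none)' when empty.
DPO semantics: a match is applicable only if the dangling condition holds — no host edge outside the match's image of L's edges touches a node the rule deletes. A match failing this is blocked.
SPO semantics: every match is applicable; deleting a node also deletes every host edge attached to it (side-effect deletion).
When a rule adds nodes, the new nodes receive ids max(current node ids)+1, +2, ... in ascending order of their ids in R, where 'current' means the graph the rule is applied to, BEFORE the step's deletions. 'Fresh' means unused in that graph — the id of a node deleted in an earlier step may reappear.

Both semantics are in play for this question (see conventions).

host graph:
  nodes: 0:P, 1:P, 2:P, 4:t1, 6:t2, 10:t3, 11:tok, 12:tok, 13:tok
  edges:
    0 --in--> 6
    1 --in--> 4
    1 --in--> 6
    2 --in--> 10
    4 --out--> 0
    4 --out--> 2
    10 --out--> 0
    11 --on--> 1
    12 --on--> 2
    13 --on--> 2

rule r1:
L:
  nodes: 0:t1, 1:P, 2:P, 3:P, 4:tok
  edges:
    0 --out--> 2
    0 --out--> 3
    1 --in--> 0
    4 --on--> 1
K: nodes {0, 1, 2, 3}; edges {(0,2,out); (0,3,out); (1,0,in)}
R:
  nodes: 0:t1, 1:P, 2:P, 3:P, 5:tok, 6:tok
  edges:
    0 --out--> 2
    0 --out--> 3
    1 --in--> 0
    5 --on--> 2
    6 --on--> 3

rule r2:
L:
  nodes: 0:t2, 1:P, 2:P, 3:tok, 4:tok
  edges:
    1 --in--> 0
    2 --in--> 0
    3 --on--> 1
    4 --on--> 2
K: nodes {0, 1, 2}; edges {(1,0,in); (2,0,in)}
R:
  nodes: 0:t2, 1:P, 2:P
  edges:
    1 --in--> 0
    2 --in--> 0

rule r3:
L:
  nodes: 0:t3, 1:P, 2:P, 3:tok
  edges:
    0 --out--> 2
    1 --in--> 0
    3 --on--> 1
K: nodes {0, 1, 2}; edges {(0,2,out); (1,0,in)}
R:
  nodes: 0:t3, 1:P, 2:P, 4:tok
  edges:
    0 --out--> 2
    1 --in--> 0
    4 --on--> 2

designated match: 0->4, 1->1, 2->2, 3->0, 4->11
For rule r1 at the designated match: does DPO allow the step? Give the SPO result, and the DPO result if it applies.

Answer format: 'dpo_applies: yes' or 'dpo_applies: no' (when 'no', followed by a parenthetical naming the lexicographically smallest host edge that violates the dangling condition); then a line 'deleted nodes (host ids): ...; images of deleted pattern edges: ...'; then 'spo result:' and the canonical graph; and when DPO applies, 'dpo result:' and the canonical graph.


dpo_applies: yes
deleted nodes (host ids): 11; images of deleted pattern edges: (11,1,on)
spo result:
nodes: 0:P, 1:P, 2:P, 4:t1, 6:t2, 10:t3, 12:tok, 13:tok, 14:tok, 15:tok
edges: (0,6,in); (1,4,in); (1,6,in); (2,10,in); (4,0,out); (4,2,out); (10,0,out); (12,2,on); (13,2,on); (14,2,on); (15,0,on)
dpo result:
nodes: 0:P, 1:P, 2:P, 4:t1, 6:t2, 10:t3, 12:tok, 13:tok, 14:tok, 15:tok
edges: (0,6,in); (1,4,in); (1,6,in); (2,10,in); (4,0,out); (4,2,out); (10,0,out); (12,2,on); (13,2,on); (14,2,on); (15,0,on)
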